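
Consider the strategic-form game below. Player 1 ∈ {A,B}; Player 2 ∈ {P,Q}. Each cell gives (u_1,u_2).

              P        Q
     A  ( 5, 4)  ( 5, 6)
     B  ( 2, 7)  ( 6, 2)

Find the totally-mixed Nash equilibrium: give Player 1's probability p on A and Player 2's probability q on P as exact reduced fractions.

(p,q) = (5/7, 1/4)

P1 indiff ⇒ q·5+(1-q)·5 = q·2+(1-q)·6 ⇒ q(3) = (1-q)(1) ⇒ q = 1/4
P2 indiff ⇒ p·4+(1-p)·7 = p·6+(1-p)·2 ⇒ p(-2) = (1-p)(-5) ⇒ p = 5/7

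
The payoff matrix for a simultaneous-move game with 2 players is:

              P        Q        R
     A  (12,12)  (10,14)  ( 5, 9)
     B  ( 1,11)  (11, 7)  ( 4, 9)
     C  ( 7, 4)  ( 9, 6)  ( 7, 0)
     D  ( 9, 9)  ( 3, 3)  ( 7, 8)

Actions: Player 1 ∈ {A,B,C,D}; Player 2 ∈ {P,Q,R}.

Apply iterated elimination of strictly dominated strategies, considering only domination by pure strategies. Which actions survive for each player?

P2 drop R (P beats it: A:12>9 B:11>9 C:4>0 D:9>8)
P1 drop C (A beats it: P:12>7 Q:10>9)
P1 drop D (A beats it: P:12>9 Q:10>3)
P1→{A,B} P2→{P,Q}

IESDS → P1:{A,B} P2:{P,Q}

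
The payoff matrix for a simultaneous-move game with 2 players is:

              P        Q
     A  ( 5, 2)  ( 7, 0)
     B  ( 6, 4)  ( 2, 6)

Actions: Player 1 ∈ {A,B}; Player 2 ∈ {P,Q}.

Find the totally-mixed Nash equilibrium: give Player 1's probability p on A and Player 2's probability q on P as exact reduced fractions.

P1 indiff ⇒ q·5+(1-q)·7 = q·6+(1-q)·2 ⇒ q(-1) = (1-q)(-5) ⇒ q = 5/6
P2 indiff ⇒ p·2+(1-p)·4 = p·0+(1-p)·6 ⇒ p(2) = (1-p)(2) ⇒ p = 1/2

p=1/2, q=5/6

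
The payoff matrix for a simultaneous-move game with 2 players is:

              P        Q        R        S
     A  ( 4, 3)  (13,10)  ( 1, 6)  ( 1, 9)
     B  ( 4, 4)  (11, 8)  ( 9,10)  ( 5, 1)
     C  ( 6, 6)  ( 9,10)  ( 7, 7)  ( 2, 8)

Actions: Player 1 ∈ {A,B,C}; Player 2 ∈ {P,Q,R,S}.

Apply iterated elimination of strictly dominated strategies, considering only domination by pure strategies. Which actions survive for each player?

Remaining: P1:{A,B} P2:{Q,R}

P2 drop P (Q beats it: A:10>3 B:8>4 C:10>6)
P1 drop C (B beats it: Q:11>9 R:9>7 S:5>2)
P2 drop S (Q beats it: A:10>9 B:8>1)
P1→{A,B} P2→{Q,R}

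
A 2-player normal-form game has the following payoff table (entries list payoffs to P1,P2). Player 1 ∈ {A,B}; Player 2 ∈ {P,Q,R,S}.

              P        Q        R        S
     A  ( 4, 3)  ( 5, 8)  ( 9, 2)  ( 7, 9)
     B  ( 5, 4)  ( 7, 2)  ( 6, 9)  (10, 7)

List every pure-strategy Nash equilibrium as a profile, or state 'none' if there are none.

PSNE: ∅

(A,P): not NE [P1→B gives 5>4; P2→S gives 9>3]
(A,Q): not NE [P1→B gives 7>5; P2→S gives 9>8]
(A,R): not NE [P2→S gives 9>2]
(A,S): not NE [P1→B gives 10>7]
(B,P): not NE [P2→R gives 9>4]
(B,Q): not NE [P2→R gives 9>2]
(B,R): not NE [P1→A gives 9>6]
(B,S): not NE [P2→R gives 9>7]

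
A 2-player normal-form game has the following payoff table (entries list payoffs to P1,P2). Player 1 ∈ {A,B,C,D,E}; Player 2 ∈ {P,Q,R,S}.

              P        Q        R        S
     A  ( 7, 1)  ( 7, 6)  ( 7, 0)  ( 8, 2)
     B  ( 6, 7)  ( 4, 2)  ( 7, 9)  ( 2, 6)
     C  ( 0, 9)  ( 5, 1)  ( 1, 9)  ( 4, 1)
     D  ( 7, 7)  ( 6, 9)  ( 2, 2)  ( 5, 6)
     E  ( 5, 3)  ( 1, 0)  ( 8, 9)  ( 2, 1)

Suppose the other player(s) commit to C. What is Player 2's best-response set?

u_2(P vs C) = 9
u_2(Q vs C) = 1
u_2(R vs C) = 9
u_2(S vs C) = 1
max payoff 9 at {P,R}

P2 best: {P,R}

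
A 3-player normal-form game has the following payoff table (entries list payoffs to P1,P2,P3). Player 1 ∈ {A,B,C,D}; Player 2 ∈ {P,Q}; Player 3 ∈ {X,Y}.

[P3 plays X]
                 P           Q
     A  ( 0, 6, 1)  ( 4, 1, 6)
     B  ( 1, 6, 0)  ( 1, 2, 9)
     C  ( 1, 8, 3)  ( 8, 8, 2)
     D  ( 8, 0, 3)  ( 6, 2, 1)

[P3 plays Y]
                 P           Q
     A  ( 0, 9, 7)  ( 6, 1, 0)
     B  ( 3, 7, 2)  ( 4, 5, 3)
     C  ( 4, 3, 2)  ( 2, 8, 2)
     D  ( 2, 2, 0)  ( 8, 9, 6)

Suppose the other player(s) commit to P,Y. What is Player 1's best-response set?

u_1(A vs P,Y) = 0
u_1(B vs P,Y) = 3
u_1(C vs P,Y) = 4
u_1(D vs P,Y) = 2
max payoff 4 at {C}

BR_1 = {C}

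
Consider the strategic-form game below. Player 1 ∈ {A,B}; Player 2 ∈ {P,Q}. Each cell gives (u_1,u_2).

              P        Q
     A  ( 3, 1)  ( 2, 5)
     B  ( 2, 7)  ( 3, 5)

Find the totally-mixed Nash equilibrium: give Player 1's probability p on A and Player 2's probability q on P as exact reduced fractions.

p=1/3, q=1/2

P1 indiff ⇒ q·3+(1-q)·2 = q·2+(1-q)·3 ⇒ q(1) = (1-q)(1) ⇒ q = 1/2
P2 indiff ⇒ p·1+(1-p)·7 = p·5+(1-p)·5 ⇒ p(-4) = (1-p)(-2) ⇒ p = 1/3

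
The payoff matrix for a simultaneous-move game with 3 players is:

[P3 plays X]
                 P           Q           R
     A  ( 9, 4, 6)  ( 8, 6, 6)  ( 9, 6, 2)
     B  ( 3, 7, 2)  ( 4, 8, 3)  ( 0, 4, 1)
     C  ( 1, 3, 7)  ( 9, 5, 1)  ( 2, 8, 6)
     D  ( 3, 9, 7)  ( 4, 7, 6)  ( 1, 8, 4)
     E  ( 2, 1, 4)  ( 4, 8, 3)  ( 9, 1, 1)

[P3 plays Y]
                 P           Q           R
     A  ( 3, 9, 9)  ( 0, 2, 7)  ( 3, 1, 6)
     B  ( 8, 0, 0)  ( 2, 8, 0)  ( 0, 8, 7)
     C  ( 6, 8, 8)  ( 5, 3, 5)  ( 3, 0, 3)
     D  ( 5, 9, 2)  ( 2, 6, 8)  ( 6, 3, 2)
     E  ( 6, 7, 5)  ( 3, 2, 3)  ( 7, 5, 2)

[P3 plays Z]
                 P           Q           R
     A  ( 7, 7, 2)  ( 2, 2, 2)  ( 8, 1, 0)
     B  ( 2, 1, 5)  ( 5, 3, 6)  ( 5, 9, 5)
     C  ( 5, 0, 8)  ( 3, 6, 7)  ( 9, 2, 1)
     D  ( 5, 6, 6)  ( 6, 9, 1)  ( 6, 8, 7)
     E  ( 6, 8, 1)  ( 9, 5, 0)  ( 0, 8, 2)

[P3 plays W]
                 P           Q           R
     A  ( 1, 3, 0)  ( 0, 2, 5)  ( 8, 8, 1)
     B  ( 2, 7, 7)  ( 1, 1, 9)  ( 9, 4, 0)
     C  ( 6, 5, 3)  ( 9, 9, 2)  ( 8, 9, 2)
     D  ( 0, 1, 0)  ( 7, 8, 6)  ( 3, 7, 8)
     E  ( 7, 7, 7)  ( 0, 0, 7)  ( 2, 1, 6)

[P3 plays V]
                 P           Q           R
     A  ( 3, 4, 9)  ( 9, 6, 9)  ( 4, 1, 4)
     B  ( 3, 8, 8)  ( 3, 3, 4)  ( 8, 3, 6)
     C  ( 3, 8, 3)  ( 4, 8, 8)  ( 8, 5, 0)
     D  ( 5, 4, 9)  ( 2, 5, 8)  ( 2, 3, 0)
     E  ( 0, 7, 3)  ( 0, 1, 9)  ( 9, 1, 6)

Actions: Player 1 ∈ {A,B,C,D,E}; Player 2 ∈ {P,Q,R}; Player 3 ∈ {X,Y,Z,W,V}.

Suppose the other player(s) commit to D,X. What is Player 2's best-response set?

BR_2 = {P}

u_2(P vs D,X) = 9
u_2(Q vs D,X) = 7
u_2(R vs D,X) = 8
max payoff 9 at {P}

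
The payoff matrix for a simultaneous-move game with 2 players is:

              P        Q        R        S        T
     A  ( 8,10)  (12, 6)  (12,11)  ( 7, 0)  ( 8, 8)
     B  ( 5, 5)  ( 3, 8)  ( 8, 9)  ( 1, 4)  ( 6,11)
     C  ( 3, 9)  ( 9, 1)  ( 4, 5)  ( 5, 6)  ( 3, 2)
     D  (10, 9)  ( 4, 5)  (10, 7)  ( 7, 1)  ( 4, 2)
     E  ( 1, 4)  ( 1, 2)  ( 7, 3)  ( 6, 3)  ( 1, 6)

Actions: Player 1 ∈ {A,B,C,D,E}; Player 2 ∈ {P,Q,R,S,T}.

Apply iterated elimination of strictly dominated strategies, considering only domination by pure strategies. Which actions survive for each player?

P1 drop B (A beats it: P:8>5 Q:12>3 R:12>8 S:7>1 T:8>6)
P1 drop C (A beats it: P:8>3 Q:12>9 R:12>4 S:7>5 T:8>3)
P1 drop E (A beats it: P:8>1 Q:12>1 R:12>7 S:7>6 T:8>1)
P2 drop Q (P beats it: A:10>6 D:9>5)
P2 drop S (P beats it: A:10>0 D:9>1)
P2 drop T (P beats it: A:10>8 D:9>2)
P1→{A,D} P2→{P,R}

Survivors P1:{A,D} P2:{P,R}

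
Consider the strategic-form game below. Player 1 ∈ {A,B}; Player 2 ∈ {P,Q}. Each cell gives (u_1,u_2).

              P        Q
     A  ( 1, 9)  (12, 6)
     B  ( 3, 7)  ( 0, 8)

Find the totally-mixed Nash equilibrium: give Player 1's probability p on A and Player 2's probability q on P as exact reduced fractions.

P1 indiff ⇒ q·1+(1-q)·12 = q·3+(1-q)·0 ⇒ q(-2) = (1-q)(-12) ⇒ q = 6/7
P2 indiff ⇒ p·9+(1-p)·7 = p·6+(1-p)·8 ⇒ p(3) = (1-p)(1) ⇒ p = 1/4

p=1/4, q=6/7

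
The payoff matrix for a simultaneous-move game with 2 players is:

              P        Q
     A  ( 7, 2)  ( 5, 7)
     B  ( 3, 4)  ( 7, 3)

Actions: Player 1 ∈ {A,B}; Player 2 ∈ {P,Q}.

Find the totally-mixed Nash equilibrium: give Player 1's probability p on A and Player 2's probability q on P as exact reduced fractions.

P1 indiff ⇒ q·7+(1-q)·5 = q·3+(1-q)·7 ⇒ q(4) = (1-q)(2) ⇒ q = 1/3
P2 indiff ⇒ p·2+(1-p)·4 = p·7+(1-p)·3 ⇒ p(-5) = (1-p)(-1) ⇒ p = 1/6

(p,q) = (1/6, 1/3)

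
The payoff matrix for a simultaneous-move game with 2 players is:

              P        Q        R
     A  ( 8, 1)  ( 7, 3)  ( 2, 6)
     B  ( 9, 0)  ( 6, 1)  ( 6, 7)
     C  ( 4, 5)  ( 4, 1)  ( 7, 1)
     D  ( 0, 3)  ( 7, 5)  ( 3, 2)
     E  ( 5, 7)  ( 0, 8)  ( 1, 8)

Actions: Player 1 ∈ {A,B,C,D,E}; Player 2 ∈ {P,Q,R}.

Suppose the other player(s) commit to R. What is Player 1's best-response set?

P1 best: {C}

u_1(A vs R) = 2
u_1(B vs R) = 6
u_1(C vs R) = 7
u_1(D vs R) = 3
u_1(E vs R) = 1
max payoff 7 at {C}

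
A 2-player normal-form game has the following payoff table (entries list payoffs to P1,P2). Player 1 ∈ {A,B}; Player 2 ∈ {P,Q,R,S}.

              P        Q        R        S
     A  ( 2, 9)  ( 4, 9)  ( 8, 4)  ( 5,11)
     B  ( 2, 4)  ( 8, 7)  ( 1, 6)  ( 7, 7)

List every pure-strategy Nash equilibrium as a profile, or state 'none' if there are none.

NE set: (B,Q), (B,S)

(A,P): not NE [P2→S gives 11>9]
(A,Q): not NE [P1→B gives 8>4; P2→S gives 11>9]
(A,R): not NE [P2→S gives 11>4]
(A,S): not NE [P1→B gives 7>5]
(B,P): not NE [P2→S gives 7>4]
(B,Q): NE
(B,R): not NE [P1→A gives 8>1; P2→S gives 7>6]
(B,S): NE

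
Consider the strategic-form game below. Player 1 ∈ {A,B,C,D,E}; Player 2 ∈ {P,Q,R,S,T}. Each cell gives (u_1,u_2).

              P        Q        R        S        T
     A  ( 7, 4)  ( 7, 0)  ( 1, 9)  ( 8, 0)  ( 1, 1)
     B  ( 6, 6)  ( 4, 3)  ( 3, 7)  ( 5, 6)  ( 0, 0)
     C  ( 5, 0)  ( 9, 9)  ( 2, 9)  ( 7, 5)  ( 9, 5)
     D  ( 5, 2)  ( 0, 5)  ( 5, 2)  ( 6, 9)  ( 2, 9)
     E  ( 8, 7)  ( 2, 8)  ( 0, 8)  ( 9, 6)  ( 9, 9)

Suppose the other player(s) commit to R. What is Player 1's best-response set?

u_1(A vs R) = 1
u_1(B vs R) = 3
u_1(C vs R) = 2
u_1(D vs R) = 5
u_1(E vs R) = 0
max payoff 5 at {D}

BR_1 = {D}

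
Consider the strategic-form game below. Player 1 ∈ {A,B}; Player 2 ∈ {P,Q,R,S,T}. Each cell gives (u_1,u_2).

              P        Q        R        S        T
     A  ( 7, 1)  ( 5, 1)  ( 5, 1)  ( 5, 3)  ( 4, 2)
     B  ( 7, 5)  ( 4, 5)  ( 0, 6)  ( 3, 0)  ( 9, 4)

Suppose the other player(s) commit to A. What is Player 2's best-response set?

u_2(P vs A) = 1
u_2(Q vs A) = 1
u_2(R vs A) = 1
u_2(S vs A) = 3
u_2(T vs A) = 2
max payoff 3 at {S}

BR_2 = {S}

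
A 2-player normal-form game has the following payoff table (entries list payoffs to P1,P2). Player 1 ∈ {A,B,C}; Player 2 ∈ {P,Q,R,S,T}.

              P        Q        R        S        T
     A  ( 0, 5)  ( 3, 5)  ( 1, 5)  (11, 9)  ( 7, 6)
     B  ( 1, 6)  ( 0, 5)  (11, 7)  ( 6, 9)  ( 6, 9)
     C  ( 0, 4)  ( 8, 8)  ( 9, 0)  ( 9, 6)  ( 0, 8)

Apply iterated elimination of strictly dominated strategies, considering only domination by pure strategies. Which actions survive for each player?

P2 drop P (S beats it: A:9>5 B:9>6 C:6>4)
P2 drop R (S beats it: A:9>5 B:9>7 C:6>0)
P1 drop B (A beats it: Q:3>0 S:11>6 T:7>6)
P1→{A,C} P2→{Q,S,T}

Remaining: P1:{A,C} P2:{Q,S,T}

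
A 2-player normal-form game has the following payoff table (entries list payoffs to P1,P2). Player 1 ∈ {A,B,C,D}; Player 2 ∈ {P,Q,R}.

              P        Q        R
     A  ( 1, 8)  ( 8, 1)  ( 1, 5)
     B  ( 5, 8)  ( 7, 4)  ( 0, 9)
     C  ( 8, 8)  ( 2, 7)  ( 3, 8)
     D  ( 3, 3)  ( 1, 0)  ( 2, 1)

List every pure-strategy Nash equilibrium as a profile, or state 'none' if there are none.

(A,P): not NE [P1→C gives 8>1]
(A,Q): not NE [P2→P gives 8>1]
(A,R): not NE [P1→C gives 3>1; P2→P gives 8>5]
(B,P): not NE [P1→C gives 8>5; P2→R gives 9>8]
(B,Q): not NE [P1→A gives 8>7; P2→R gives 9>4]
(B,R): not NE [P1→C gives 3>0]
(C,P): NE
(C,Q): not NE [P1→A gives 8>2; P2→R gives 8>7]
(C,R): NE
(D,P): not NE [P1→C gives 8>3]
(D,Q): not NE [P1→A gives 8>1; P2→P gives 3>0]
(D,R): not NE [P1→C gives 3>2; P2→P gives 3>1]

NE set: (C,P), (C,R)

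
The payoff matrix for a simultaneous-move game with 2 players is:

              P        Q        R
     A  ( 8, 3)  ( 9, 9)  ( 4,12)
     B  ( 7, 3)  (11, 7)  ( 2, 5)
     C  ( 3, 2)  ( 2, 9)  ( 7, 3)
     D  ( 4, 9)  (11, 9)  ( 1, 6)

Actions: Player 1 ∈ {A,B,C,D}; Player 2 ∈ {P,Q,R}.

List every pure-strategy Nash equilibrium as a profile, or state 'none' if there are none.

PSNE = {(B,Q), (D,Q)}

(A,P): not NE [P2→R gives 12>3]
(A,Q): not NE [P1→D gives 11>9; P2→R gives 12>9]
(A,R): not NE [P1→C gives 7>4]
(B,P): not NE [P1→A gives 8>7; P2→Q gives 7>3]
(B,Q): NE
(B,R): not NE [P1→C gives 7>2; P2→Q gives 7>5]
(C,P): not NE [P1→A gives 8>3; P2→Q gives 9>2]
(C,Q): not NE [P1→D gives 11>2]
(C,R): not NE [P2→Q gives 9>3]
(D,P): not NE [P1→A gives 8>4]
(D,Q): NE
(D,R): not NE [P1→C gives 7>1; P2→Q gives 9>6]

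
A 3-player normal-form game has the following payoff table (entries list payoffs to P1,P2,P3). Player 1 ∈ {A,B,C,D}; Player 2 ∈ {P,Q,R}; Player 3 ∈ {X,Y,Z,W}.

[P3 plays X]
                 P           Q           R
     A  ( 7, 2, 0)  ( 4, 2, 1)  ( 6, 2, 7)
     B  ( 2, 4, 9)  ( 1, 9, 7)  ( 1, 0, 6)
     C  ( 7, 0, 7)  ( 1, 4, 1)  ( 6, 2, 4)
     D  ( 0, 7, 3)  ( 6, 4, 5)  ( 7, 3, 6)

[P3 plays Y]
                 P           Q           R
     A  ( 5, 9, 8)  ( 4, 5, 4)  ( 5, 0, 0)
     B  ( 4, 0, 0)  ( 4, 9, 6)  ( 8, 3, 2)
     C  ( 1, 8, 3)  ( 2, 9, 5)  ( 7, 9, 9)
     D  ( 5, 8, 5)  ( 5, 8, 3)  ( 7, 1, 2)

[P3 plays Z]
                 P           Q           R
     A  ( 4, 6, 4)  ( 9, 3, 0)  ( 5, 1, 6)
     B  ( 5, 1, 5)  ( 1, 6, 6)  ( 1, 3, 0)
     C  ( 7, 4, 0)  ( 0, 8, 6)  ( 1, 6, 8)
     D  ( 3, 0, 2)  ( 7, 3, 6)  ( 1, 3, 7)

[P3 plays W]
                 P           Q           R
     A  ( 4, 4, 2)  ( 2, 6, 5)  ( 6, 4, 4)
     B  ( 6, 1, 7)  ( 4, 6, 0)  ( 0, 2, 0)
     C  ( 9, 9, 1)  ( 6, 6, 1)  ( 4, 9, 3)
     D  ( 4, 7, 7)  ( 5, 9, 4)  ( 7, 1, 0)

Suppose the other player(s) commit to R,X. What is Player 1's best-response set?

u_1(A vs R,X) = 6
u_1(B vs R,X) = 1
u_1(C vs R,X) = 6
u_1(D vs R,X) = 7
max payoff 7 at {D}

BR_1 = {D}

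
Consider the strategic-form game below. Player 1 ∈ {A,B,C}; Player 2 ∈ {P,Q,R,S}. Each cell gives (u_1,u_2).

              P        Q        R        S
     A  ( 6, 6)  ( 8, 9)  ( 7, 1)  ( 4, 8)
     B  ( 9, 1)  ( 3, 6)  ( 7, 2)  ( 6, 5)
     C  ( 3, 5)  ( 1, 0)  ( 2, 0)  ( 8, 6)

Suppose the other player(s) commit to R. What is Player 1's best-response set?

BR_1 = {A,B}

u_1(A vs R) = 7
u_1(B vs R) = 7
u_1(C vs R) = 2
max payoff 7 at {A,B}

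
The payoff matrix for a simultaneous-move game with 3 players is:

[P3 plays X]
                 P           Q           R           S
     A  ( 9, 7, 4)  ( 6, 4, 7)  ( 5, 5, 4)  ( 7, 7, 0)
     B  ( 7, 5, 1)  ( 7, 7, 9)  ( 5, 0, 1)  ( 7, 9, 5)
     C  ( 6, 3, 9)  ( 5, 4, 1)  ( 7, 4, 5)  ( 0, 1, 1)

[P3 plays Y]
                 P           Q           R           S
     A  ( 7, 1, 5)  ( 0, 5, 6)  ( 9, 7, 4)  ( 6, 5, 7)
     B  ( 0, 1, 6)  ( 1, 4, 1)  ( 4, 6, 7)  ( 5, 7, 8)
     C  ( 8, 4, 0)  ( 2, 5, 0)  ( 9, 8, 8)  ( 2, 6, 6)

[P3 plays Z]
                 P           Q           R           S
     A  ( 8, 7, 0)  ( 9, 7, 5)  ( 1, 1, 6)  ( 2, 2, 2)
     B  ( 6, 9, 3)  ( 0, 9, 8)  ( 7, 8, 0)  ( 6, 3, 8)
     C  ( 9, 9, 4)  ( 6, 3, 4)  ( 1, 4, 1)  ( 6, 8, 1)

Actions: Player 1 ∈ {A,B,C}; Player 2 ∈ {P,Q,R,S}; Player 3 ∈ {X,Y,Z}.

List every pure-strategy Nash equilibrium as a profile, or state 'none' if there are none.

PSNE = {(C,R,Y)}

(A,P,X): not NE [P3→Y gives 5>4]
(A,P,Y): not NE [P1→C gives 8>7; P2→R gives 7>1]
(A,P,Z): not NE [P1→C gives 9>8; P3→Y gives 5>0]
(A,Q,X): not NE [P1→B gives 7>6; P2→S gives 7>4]
(A,Q,Y): not NE [P1→C gives 2>0; P2→R gives 7>5; P3→X gives 7>6]
(A,Q,Z): not NE [P3→X gives 7>5]
(A,R,X): not NE [P1→C gives 7>5; P2→S gives 7>5; P3→Z gives 6>4]
(A,R,Y): not NE [P3→Z gives 6>4]
(A,R,Z): not NE [P1→B gives 7>1; P2→Q gives 7>1]
(A,S,X): not NE [P3→Y gives 7>0]
(A,S,Y): not NE [P2→R gives 7>5]
(A,S,Z): not NE [P1→C gives 6>2; P2→Q gives 7>2; P3→Y gives 7>2]
(B,P,X): not NE [P1→A gives 9>7; P2→S gives 9>5; P3→Y gives 6>1]
(B,P,Y): not NE [P1→C gives 8>0; P2→S gives 7>1]
(B,P,Z): not NE [P1→C gives 9>6; P3→Y gives 6>3]
(B,Q,X): not NE [P2→S gives 9>7]
(B,Q,Y): not NE [P1→C gives 2>1; P2→S gives 7>4; P3→X gives 9>1]
(B,Q,Z): not NE [P1→A gives 9>0; P3→X gives 9>8]
(B,R,X): not NE [P1→C gives 7>5; P2→S gives 9>0; P3→Y gives 7>1]
(B,R,Y): not NE [P1→C gives 9>4; P2→S gives 7>6]
(B,R,Z): not NE [P2→Q gives 9>8; P3→Y gives 7>0]
(B,S,X): not NE [P3→Z gives 8>5]
(B,S,Y): not NE [P1→A gives 6>5]
(B,S,Z): not NE [P2→Q gives 9>3]
(C,P,X): not NE [P1→A gives 9>6; P2→R gives 4>3]
(C,P,Y): not NE [P2→R gives 8>4; P3→X gives 9>0]
(C,P,Z): not NE [P3→X gives 9>4]
(C,Q,X): not NE [P1→B gives 7>5; P3→Z gives 4>1]
(C,Q,Y): not NE [P2→R gives 8>5; P3→Z gives 4>0]
(C,Q,Z): not NE [P1→A gives 9>6; P2→P gives 9>3]
(C,R,X): not NE [P3→Y gives 8>5]
(C,R,Y): NE
(C,R,Z): not NE [P1→B gives 7>1; P2→P gives 9>4; P3→Y gives 8>1]
(C,S,X): not NE [P1→B gives 7>0; P2→R gives 4>1; P3→Y gives 6>1]
(C,S,Y): not NE [P1→A gives 6>2; P2→R gives 8>6]
(C,S,Z): not NE [P2→P gives 9>8; P3→Y gives 6>1]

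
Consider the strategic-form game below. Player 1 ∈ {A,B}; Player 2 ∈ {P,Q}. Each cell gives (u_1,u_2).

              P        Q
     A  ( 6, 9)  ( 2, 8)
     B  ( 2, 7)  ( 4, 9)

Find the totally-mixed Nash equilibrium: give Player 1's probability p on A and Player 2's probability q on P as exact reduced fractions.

(p,q) = (2/3, 1/3)

P1 indiff ⇒ q·6+(1-q)·2 = q·2+(1-q)·4 ⇒ q(4) = (1-q)(2) ⇒ q = 1/3
P2 indiff ⇒ p·9+(1-p)·7 = p·8+(1-p)·9 ⇒ p(1) = (1-p)(2) ⇒ p = 2/3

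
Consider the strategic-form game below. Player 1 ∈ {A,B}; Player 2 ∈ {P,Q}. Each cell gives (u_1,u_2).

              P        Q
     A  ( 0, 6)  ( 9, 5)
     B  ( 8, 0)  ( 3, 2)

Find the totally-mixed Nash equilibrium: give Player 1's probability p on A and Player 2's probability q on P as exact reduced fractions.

P1 indiff ⇒ q·0+(1-q)·9 = q·8+(1-q)·3 ⇒ q(-8) = (1-q)(-6) ⇒ q = 3/7
P2 indiff ⇒ p·6+(1-p)·0 = p·5+(1-p)·2 ⇒ p(1) = (1-p)(2) ⇒ p = 2/3

P1 mixes 2/3 on A; P2 mixes 3/7 on P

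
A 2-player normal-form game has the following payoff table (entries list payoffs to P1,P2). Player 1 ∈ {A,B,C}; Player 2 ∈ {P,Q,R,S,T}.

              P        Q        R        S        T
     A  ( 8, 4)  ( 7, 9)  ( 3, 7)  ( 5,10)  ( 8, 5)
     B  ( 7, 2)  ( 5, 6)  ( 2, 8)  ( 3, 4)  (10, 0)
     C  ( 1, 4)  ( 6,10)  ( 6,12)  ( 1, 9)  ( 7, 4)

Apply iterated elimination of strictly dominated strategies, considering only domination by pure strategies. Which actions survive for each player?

P2 drop P (Q beats it: A:9>4 B:6>2 C:10>4)
P2 drop T (Q beats it: A:9>5 B:6>0 C:10>4)
P1 drop B (A beats it: Q:7>5 R:3>2 S:5>3)
P1→{A,C} P2→{Q,R,S}

Survivors P1:{A,C} P2:{Q,R,S}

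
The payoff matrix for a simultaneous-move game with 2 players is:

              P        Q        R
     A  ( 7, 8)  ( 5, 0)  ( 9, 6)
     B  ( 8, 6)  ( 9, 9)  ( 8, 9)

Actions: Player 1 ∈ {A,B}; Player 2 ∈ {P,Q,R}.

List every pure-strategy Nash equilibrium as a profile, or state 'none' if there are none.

Nash profiles: (B,Q)

(A,P): not NE [P1→B gives 8>7]
(A,Q): not NE [P1→B gives 9>5; P2→P gives 8>0]
(A,R): not NE [P2→P gives 8>6]
(B,P): not NE [P2→R gives 9>6]
(B,Q): NE
(B,R): not NE [P1→A gives 9>8]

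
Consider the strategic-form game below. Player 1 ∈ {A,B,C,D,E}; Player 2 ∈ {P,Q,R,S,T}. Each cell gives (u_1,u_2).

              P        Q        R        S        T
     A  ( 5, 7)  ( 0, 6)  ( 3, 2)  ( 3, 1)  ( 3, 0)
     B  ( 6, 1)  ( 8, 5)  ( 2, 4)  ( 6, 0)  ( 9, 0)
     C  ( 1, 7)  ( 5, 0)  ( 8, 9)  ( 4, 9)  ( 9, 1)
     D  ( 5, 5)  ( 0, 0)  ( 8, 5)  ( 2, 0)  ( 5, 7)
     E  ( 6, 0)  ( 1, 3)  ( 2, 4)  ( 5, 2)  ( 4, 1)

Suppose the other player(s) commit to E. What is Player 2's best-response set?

u_2(P vs E) = 0
u_2(Q vs E) = 3
u_2(R vs E) = 4
u_2(S vs E) = 2
u_2(T vs E) = 1
max payoff 4 at {R}

P2 best: {R}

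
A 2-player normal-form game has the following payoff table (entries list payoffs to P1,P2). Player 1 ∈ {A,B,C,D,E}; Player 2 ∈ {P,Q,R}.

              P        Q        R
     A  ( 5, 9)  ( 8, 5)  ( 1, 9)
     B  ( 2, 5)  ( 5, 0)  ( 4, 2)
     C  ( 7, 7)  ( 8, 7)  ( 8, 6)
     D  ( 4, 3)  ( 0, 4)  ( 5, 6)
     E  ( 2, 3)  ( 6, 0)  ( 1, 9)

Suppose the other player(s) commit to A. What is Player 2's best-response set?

u_2(P vs A) = 9
u_2(Q vs A) = 5
u_2(R vs A) = 9
max payoff 9 at {P,R}

BR_2 = {P,R}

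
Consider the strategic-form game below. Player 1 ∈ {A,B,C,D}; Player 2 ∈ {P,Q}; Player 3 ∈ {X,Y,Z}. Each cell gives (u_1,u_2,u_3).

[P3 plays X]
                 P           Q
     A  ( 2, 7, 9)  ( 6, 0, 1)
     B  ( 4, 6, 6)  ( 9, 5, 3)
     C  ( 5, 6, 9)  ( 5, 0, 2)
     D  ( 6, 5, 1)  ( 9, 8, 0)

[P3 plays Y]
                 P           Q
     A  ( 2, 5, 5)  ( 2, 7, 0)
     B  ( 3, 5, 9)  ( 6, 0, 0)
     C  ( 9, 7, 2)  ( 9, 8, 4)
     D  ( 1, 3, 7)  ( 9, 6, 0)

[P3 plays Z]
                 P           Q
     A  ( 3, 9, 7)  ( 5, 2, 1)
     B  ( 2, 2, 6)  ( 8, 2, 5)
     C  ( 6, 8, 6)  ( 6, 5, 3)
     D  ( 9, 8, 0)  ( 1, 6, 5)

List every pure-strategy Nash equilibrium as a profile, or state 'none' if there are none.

Nash profiles: (B,Q,Z), (C,Q,Y)

(A,P,X): not NE [P1→D gives 6>2]
(A,P,Y): not NE [P1→C gives 9>2; P2→Q gives 7>5; P3→X gives 9>5]
(A,P,Z): not NE [P1→D gives 9>3; P3→X gives 9>7]
(A,Q,X): not NE [P1→D gives 9>6; P2→P gives 7>0]
(A,Q,Y): not NE [P1→D gives 9>2; P3→Z gives 1>0]
(A,Q,Z): not NE [P1→B gives 8>5; P2→P gives 9>2]
(B,P,X): not NE [P1→D gives 6>4; P3→Y gives 9>6]
(B,P,Y): not NE [P1→C gives 9>3]
(B,P,Z): not NE [P1→D gives 9>2; P3→Y gives 9>6]
(B,Q,X): not NE [P2→P gives 6>5; P3→Z gives 5>3]
(B,Q,Y): not NE [P1→D gives 9>6; P2→P gives 5>0; P3→Z gives 5>0]
(B,Q,Z): NE
(C,P,X): not NE [P1→D gives 6>5]
(C,P,Y): not NE [P2→Q gives 8>7; P3→X gives 9>2]
(C,P,Z): not NE [P1→D gives 9>6; P3→X gives 9>6]
(C,Q,X): not NE [P1→D gives 9>5; P2→P gives 6>0; P3→Y gives 4>2]
(C,Q,Y): NE
(C,Q,Z): not NE [P1→B gives 8>6; P2→P gives 8>5; P3→Y gives 4>3]
(D,P,X): not NE [P2→Q gives 8>5; P3→Y gives 7>1]
(D,P,Y): not NE [P1→C gives 9>1; P2→Q gives 6>3]
(D,P,Z): not NE [P3→Y gives 7>0]
(D,Q,X): not NE [P3→Z gives 5>0]
(D,Q,Y): not NE [P3→Z gives 5>0]
(D,Q,Z): not NE [P1→B gives 8>1; P2→P gives 8>6]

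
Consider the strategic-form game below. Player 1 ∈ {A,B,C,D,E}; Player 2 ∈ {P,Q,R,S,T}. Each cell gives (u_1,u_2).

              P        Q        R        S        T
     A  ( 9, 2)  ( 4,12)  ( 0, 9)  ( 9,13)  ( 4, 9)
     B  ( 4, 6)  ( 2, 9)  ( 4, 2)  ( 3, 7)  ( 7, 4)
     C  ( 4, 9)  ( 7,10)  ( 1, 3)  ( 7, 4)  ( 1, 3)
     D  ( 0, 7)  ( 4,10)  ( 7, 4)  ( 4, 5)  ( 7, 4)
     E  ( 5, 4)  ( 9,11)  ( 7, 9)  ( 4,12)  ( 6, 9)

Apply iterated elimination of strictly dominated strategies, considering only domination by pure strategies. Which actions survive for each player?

IESDS → P1:{A,C,E} P2:{Q,S}

P2 drop P (Q beats it: A:12>2 B:9>6 C:10>9 D:10>7 E:11>4)
P2 drop R (Q beats it: A:12>9 B:9>2 C:10>3 D:10>4 E:11>9)
P2 drop T (Q beats it: A:12>9 B:9>4 C:10>3 D:10>4 E:11>9)
P1 drop B (A beats it: Q:4>2 S:9>3)
P1 drop D (C beats it: Q:7>4 S:7>4)
P1→{A,C,E} P2→{Q,S}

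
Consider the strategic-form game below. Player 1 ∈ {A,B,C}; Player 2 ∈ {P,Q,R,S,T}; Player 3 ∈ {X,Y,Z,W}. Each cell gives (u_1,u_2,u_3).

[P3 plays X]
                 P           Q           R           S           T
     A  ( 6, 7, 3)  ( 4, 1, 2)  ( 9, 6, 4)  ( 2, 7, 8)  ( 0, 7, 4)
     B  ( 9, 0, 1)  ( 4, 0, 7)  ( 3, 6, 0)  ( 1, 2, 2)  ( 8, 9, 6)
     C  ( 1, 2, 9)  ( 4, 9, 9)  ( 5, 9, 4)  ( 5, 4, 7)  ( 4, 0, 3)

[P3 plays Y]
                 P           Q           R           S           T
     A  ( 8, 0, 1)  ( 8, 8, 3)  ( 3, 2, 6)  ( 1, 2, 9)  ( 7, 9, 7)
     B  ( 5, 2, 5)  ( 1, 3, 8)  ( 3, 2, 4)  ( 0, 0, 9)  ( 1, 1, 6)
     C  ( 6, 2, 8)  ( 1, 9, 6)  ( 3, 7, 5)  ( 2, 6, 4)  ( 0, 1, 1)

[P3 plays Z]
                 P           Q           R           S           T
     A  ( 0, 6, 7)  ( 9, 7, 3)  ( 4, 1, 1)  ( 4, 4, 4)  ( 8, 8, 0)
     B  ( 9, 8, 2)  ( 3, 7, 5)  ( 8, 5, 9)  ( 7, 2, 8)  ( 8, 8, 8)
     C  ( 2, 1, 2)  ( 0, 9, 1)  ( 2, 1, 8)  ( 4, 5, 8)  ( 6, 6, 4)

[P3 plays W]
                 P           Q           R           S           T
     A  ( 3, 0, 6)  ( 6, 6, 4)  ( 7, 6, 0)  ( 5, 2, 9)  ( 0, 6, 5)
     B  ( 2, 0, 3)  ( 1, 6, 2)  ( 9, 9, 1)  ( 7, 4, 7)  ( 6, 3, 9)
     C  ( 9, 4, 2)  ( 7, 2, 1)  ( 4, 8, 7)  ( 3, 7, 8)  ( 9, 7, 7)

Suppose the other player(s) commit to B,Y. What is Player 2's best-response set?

BR_2 = {Q}

u_2(P vs B,Y) = 2
u_2(Q vs B,Y) = 3
u_2(R vs B,Y) = 2
u_2(S vs B,Y) = 0
u_2(T vs B,Y) = 1
max payoff 3 at {Q}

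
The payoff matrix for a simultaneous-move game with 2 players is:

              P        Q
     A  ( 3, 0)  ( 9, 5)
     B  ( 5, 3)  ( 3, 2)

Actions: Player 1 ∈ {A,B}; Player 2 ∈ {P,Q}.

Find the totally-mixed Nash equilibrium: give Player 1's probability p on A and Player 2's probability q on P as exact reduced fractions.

(p,q) = (1/6, 3/4)

P1 indiff ⇒ q·3+(1-q)·9 = q·5+(1-q)·3 ⇒ q(-2) = (1-q)(-6) ⇒ q = 3/4
P2 indiff ⇒ p·0+(1-p)·3 = p·5+(1-p)·2 ⇒ p(-5) = (1-p)(-1) ⇒ p = 1/6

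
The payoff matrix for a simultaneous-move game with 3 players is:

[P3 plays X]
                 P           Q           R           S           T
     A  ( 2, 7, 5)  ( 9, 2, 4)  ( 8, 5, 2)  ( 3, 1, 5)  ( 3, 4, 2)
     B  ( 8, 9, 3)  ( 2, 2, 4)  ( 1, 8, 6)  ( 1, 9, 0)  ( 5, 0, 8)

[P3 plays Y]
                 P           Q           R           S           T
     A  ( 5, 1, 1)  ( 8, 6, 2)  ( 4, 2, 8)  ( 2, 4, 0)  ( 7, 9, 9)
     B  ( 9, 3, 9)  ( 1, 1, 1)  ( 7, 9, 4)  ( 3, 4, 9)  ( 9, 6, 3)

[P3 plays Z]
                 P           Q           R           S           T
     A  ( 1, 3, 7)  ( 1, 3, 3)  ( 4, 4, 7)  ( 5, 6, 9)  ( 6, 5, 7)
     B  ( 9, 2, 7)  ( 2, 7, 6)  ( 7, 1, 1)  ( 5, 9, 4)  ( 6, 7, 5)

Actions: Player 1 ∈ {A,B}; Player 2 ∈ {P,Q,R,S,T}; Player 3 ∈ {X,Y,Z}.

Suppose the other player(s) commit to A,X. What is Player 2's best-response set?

u_2(P vs A,X) = 7
u_2(Q vs A,X) = 2
u_2(R vs A,X) = 5
u_2(S vs A,X) = 1
u_2(T vs A,X) = 4
max payoff 7 at {P}

BR_2 = {P}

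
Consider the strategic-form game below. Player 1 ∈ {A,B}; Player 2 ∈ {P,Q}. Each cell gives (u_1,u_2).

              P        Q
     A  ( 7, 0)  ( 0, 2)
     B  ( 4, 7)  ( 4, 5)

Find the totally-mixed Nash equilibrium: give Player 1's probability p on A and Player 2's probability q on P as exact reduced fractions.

P1 indiff ⇒ q·7+(1-q)·0 = q·4+(1-q)·4 ⇒ q(3) = (1-q)(4) ⇒ q = 4/7
P2 indiff ⇒ p·0+(1-p)·7 = p·2+(1-p)·5 ⇒ p(-2) = (1-p)(-2) ⇒ p = 1/2

(p,q) = (1/2, 4/7)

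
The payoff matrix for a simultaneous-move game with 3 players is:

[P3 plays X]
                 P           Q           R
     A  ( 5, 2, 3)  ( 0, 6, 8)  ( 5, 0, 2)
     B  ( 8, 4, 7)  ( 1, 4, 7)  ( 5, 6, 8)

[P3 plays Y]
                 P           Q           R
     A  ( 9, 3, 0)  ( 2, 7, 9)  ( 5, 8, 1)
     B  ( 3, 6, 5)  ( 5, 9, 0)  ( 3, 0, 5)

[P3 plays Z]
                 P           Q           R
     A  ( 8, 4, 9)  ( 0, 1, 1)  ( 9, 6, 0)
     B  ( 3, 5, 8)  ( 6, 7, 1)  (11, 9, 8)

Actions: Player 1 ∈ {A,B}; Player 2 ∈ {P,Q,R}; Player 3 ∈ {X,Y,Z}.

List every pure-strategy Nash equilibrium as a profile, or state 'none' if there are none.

(A,P,X): not NE [P1→B gives 8>5; P2→Q gives 6>2; P3→Z gives 9>3]
(A,P,Y): not NE [P2→R gives 8>3; P3→Z gives 9>0]
(A,P,Z): not NE [P2→R gives 6>4]
(A,Q,X): not NE [P1→B gives 1>0; P3→Y gives 9>8]
(A,Q,Y): not NE [P1→B gives 5>2; P2→R gives 8>7]
(A,Q,Z): not NE [P1→B gives 6>0; P2→R gives 6>1; P3→Y gives 9>1]
(A,R,X): not NE [P2→Q gives 6>0]
(A,R,Y): not NE [P3→X gives 2>1]
(A,R,Z): not NE [P1→B gives 11>9; P3→X gives 2>0]
(B,P,X): not NE [P2→R gives 6>4; P3→Z gives 8>7]
(B,P,Y): not NE [P1→A gives 9>3; P2→Q gives 9>6; P3→Z gives 8>5]
(B,P,Z): not NE [P1→A gives 8>3; P2→R gives 9>5]
(B,Q,X): not NE [P2→R gives 6>4]
(B,Q,Y): not NE [P3→X gives 7>0]
(B,Q,Z): not NE [P2→R gives 9>7; P3→X gives 7>1]
(B,R,X): NE
(B,R,Y): not NE [P1→A gives 5>3; P2→Q gives 9>0; P3→Z gives 8>5]
(B,R,Z): NE

Nash profiles: (B,R,X), (B,R,Z)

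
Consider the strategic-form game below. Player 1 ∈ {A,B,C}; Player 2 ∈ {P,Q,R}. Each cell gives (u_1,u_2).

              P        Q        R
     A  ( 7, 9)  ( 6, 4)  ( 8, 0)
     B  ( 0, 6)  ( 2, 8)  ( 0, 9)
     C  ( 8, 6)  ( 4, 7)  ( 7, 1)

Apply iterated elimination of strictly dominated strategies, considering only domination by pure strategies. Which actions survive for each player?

Survivors P1:{A,C} P2:{P,Q}

P1 drop B (A beats it: P:7>0 Q:6>2 R:8>0)
P2 drop R (P beats it: A:9>0 C:6>1)
P1→{A,C} P2→{P,Q}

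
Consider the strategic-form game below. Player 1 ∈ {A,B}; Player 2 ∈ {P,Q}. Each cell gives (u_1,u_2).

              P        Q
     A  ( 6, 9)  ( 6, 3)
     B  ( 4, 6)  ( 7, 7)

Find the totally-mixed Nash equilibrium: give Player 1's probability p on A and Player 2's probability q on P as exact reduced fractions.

P1 indiff ⇒ q·6+(1-q)·6 = q·4+(1-q)·7 ⇒ q(2) = (1-q)(1) ⇒ q = 1/3
P2 indiff ⇒ p·9+(1-p)·6 = p·3+(1-p)·7 ⇒ p(6) = (1-p)(1) ⇒ p = 1/7

P1 mixes 1/7 on A; P2 mixes 1/3 on P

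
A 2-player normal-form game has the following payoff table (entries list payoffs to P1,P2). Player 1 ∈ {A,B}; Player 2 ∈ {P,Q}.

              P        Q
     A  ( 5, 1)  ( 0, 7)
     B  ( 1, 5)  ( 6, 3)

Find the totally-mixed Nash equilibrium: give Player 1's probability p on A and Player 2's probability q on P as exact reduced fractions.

P1 indiff ⇒ q·5+(1-q)·0 = q·1+(1-q)·6 ⇒ q(4) = (1-q)(6) ⇒ q = 3/5
P2 indiff ⇒ p·1+(1-p)·5 = p·7+(1-p)·3 ⇒ p(-6) = (1-p)(-2) ⇒ p = 1/4

P1 mixes 1/4 on A; P2 mixes 3/5 on P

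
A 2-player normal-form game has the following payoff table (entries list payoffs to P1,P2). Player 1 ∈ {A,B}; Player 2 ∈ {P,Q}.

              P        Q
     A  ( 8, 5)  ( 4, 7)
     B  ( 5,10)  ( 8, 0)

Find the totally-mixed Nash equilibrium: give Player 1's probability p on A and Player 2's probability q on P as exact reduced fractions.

(p,q) = (5/6, 4/7)

P1 indiff ⇒ q·8+(1-q)·4 = q·5+(1-q)·8 ⇒ q(3) = (1-q)(4) ⇒ q = 4/7
P2 indiff ⇒ p·5+(1-p)·10 = p·7+(1-p)·0 ⇒ p(-2) = (1-p)(-10) ⇒ p = 5/6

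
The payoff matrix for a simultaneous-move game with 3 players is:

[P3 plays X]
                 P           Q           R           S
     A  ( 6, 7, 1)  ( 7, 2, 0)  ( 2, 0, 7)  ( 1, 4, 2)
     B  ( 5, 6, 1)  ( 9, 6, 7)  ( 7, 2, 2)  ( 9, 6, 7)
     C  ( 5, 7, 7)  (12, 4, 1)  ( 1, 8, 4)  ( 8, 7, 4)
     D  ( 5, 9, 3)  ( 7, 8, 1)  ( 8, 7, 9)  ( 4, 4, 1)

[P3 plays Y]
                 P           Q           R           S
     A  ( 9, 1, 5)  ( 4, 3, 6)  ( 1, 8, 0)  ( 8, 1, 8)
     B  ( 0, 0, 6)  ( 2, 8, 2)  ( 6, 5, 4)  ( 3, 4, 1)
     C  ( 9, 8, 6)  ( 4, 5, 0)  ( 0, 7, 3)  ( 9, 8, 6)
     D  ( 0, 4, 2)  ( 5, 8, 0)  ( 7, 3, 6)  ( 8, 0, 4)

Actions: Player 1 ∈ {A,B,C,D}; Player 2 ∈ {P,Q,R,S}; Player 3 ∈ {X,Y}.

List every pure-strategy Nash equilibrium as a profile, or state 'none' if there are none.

Nash profiles: (B,S,X), (C,S,Y)

(A,P,X): not NE [P3→Y gives 5>1]
(A,P,Y): not NE [P2→R gives 8>1]
(A,Q,X): not NE [P1→C gives 12>7; P2→P gives 7>2; P3→Y gives 6>0]
(A,Q,Y): not NE [P1→D gives 5>4; P2→R gives 8>3]
(A,R,X): not NE [P1→D gives 8>2; P2→P gives 7>0]
(A,R,Y): not NE [P1→D gives 7>1; P3→X gives 7>0]
(A,S,X): not NE [P1→B gives 9>1; P2→P gives 7>4; P3→Y gives 8>2]
(A,S,Y): not NE [P1→C gives 9>8; P2→R gives 8>1]
(B,P,X): not NE [P1→A gives 6>5; P3→Y gives 6>1]
(B,P,Y): not NE [P1→C gives 9>0; P2→Q gives 8>0]
(B,Q,X): not NE [P1→C gives 12>9]
(B,Q,Y): not NE [P1→D gives 5>2; P3→X gives 7>2]
(B,R,X): not NE [P1→D gives 8>7; P2→S gives 6>2; P3→Y gives 4>2]
(B,R,Y): not NE [P1→D gives 7>6; P2→Q gives 8>5]
(B,S,X): NE
(B,S,Y): not NE [P1→C gives 9>3; P2→Q gives 8>4; P3→X gives 7>1]
(C,P,X): not NE [P1→A gives 6>5; P2→R gives 8>7]
(C,P,Y): not NE [P3→X gives 7>6]
(C,Q,X): not NE [P2→R gives 8>4]
(C,Q,Y): not NE [P1→D gives 5>4; P2→S gives 8>5; P3→X gives 1>0]
(C,R,X): not NE [P1→D gives 8>1]
(C,R,Y): not NE [P1→D gives 7>0; P2→S gives 8>7; P3→X gives 4>3]
(C,S,X): not NE [P1→B gives 9>8; P2→R gives 8>7; P3→Y gives 6>4]
(C,S,Y): NE
(D,P,X): not NE [P1→A gives 6>5]
(D,P,Y): not NE [P1→C gives 9>0; P2→Q gives 8>4; P3→X gives 3>2]
(D,Q,X): not NE [P1→C gives 12>7; P2→P gives 9>8]
(D,Q,Y): not NE [P3→X gives 1>0]
(D,R,X): not NE [P2→P gives 9>7]
(D,R,Y): not NE [P2→Q gives 8>3; P3→X gives 9>6]
(D,S,X): not NE [P1→B gives 9>4; P2→P gives 9>4; P3→Y gives 4>1]
(D,S,Y): not NE [P1→C gives 9>8; P2→Q gives 8>0]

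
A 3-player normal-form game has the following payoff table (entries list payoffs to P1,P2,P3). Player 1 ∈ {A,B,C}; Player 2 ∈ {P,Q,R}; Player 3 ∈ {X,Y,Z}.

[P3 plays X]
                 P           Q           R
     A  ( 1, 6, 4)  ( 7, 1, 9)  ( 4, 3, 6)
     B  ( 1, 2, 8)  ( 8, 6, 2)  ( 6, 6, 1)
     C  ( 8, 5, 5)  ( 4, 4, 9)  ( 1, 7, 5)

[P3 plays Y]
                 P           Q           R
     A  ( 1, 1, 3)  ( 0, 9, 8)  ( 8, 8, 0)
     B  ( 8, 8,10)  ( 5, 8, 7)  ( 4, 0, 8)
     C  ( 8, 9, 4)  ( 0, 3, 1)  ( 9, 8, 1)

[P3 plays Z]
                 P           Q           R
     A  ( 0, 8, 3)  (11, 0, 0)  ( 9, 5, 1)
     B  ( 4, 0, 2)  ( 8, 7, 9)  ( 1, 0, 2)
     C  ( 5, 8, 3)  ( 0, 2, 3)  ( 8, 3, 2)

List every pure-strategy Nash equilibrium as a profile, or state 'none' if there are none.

Nash profiles: (B,P,Y)

(A,P,X): not NE [P1→C gives 8>1]
(A,P,Y): not NE [P1→C gives 8>1; P2→Q gives 9>1; P3→X gives 4>3]
(A,P,Z): not NE [P1→C gives 5>0; P3→X gives 4>3]
(A,Q,X): not NE [P1→B gives 8>7; P2→P gives 6>1]
(A,Q,Y): not NE [P1→B gives 5>0; P3→X gives 9>8]
(A,Q,Z): not NE [P2→P gives 8>0; P3→X gives 9>0]
(A,R,X): not NE [P1→B gives 6>4; P2→P gives 6>3]
(A,R,Y): not NE [P1→C gives 9>8; P2→Q gives 9>8; P3→X gives 6>0]
(A,R,Z): not NE [P2→P gives 8>5; P3→X gives 6>1]
(B,P,X): not NE [P1→C gives 8>1; P2→R gives 6>2; P3→Y gives 10>8]
(B,P,Y): NE
(B,P,Z): not NE [P1→C gives 5>4; P2→Q gives 7>0; P3→Y gives 10>2]
(B,Q,X): not NE [P3→Z gives 9>2]
(B,Q,Y): not NE [P3→Z gives 9>7]
(B,Q,Z): not NE [P1→A gives 11>8]
(B,R,X): not NE [P3→Y gives 8>1]
(B,R,Y): not NE [P1→C gives 9>4; P2→Q gives 8>0]
(B,R,Z): not NE [P1→A gives 9>1; P2→Q gives 7>0; P3→Y gives 8>2]
(C,P,X): not NE [P2→R gives 7>5]
(C,P,Y): not NE [P3→X gives 5>4]
(C,P,Z): not NE [P3→X gives 5>3]
(C,Q,X): not NE [P1→B gives 8>4; P2→R gives 7>4]
(C,Q,Y): not NE [P1→B gives 5>0; P2→P gives 9>3; P3→X gives 9>1]
(C,Q,Z): not NE [P1→A gives 11>0; P2→P gives 8>2; P3→X gives 9>3]
(C,R,X): not NE [P1→B gives 6>1]
(C,R,Y): not NE [P2→P gives 9>8; P3→X gives 5>1]
(C,R,Z): not NE [P1→A gives 9>8; P2→P gives 8>3; P3→X gives 5>2]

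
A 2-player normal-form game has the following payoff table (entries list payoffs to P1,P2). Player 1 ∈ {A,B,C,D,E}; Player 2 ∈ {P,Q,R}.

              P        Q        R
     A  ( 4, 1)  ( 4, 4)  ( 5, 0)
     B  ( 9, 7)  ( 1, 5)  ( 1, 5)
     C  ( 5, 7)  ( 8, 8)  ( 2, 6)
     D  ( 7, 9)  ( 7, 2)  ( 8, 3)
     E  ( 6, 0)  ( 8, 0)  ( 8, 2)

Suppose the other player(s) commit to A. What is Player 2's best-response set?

u_2(P vs A) = 1
u_2(Q vs A) = 4
u_2(R vs A) = 0
max payoff 4 at {Q}

P2 best: {Q}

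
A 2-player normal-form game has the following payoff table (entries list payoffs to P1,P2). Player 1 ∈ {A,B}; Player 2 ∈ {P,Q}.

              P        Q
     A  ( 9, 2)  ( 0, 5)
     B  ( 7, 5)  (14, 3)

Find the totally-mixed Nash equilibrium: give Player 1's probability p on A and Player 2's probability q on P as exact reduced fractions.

P1 indiff ⇒ q·9+(1-q)·0 = q·7+(1-q)·14 ⇒ q(2) = (1-q)(14) ⇒ q = 7/8
P2 indiff ⇒ p·2+(1-p)·5 = p·5+(1-p)·3 ⇒ p(-3) = (1-p)(-2) ⇒ p = 2/5

p=2/5, q=7/8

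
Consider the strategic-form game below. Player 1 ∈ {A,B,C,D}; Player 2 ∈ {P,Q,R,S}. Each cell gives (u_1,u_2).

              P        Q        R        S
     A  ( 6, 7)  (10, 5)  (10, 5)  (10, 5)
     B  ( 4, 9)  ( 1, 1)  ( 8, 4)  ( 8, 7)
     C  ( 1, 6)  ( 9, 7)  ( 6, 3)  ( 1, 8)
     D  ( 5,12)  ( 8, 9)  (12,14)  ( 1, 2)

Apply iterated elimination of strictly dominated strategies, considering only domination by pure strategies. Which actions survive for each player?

Survivors P1:{A,D} P2:{P,R}

P1 drop B (A beats it: P:6>4 Q:10>1 R:10>8 S:10>8)
P1 drop C (A beats it: P:6>1 Q:10>9 R:10>6 S:10>1)
P2 drop Q (P beats it: A:7>5 D:12>9)
P2 drop S (P beats it: A:7>5 D:12>2)
P1→{A,D} P2→{P,R}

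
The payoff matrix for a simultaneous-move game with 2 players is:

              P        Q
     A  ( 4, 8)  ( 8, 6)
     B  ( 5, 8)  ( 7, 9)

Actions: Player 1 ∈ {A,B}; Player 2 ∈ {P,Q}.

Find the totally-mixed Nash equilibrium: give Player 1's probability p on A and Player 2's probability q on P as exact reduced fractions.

P1 indiff ⇒ q·4+(1-q)·8 = q·5+(1-q)·7 ⇒ q(-1) = (1-q)(-1) ⇒ q = 1/2
P2 indiff ⇒ p·8+(1-p)·8 = p·6+(1-p)·9 ⇒ p(2) = (1-p)(1) ⇒ p = 1/3

p=1/3, q=1/2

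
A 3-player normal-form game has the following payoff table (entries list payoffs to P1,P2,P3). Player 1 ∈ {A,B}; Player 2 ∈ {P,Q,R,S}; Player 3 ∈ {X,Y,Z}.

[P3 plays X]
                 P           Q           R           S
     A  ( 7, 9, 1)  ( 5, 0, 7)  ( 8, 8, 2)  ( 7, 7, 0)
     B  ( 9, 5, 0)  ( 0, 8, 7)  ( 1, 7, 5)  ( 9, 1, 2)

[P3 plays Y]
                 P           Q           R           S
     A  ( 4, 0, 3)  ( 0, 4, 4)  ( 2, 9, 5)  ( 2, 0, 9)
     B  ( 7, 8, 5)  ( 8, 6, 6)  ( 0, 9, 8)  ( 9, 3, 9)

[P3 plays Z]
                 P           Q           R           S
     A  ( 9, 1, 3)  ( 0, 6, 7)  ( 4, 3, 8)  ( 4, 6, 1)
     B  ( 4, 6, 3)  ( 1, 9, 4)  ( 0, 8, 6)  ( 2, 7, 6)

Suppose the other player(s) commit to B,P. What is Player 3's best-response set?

argmax u_3 = {Y}

u_3(X vs B,P) = 0
u_3(Y vs B,P) = 5
u_3(Z vs B,P) = 3
max payoff 5 at {Y}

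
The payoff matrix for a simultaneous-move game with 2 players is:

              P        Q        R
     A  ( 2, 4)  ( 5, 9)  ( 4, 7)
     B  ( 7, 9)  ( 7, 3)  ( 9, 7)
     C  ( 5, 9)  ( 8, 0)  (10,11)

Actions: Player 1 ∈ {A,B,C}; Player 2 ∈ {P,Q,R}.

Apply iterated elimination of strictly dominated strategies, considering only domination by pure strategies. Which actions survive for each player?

Remaining: P1:{B,C} P2:{P,R}

P1 drop A (B beats it: P:7>2 Q:7>5 R:9>4)
P2 drop Q (P beats it: B:9>3 C:9>0)
P1→{B,C} P2→{P,R}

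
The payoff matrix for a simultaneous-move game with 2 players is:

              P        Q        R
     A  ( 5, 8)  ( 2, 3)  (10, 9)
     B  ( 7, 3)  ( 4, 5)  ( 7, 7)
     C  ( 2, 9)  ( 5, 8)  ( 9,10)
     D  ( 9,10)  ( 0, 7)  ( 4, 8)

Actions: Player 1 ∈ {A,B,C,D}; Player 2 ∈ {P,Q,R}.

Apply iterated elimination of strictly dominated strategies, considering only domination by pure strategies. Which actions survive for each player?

P2 drop Q (R beats it: A:9>3 B:7>5 C:10>8 D:8>7)
P1 drop C (A beats it: P:5>2 R:10>9)
P1→{A,B,D} P2→{P,R}

Remaining: P1:{A,B,D} P2:{P,R}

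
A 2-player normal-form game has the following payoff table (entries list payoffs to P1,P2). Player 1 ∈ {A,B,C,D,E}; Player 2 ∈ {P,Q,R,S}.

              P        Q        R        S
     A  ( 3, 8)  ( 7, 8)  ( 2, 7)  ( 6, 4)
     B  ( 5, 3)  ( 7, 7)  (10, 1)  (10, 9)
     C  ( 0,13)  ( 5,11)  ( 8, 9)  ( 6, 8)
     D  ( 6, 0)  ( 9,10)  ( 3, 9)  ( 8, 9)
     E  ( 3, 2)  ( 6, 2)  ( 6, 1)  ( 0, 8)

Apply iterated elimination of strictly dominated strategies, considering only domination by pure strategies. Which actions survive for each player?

IESDS → P1:{B,D} P2:{Q,S}

P1 drop A (D beats it: P:6>3 Q:9>7 R:3>2 S:8>6)
P1 drop C (B beats it: P:5>0 Q:7>5 R:10>8 S:10>6)
P1 drop E (B beats it: P:5>3 Q:7>6 R:10>6 S:10>0)
P2 drop P (Q beats it: B:7>3 D:10>0)
P2 drop R (Q beats it: B:7>1 D:10>9)
P1→{B,D} P2→{Q,S}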